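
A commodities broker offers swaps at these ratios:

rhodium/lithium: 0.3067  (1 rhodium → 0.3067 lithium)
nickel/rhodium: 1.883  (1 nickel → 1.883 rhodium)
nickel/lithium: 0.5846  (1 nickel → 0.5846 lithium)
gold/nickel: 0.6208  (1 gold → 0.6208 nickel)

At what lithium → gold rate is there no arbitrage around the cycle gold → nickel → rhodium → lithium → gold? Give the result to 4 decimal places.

Known legs of the cycle: 0.6208 × 1.883 × 0.3067 = 0.35852199488
For no arbitrage the full-cycle product must be 1, so the missing rate is 1 / 0.35852199488 ≈ 2.789229.

2.7892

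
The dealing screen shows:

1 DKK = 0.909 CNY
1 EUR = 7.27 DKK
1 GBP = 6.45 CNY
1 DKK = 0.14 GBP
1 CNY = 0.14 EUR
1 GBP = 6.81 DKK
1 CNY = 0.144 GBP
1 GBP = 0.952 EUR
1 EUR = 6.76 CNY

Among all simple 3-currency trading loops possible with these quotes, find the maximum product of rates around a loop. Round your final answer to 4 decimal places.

0.9689

EUR→DKK→GBP→EUR: 7.27 × 0.14 × 0.952 = 0.96895
EUR→CNY→GBP→EUR: 6.76 × 0.144 × 0.952 = 0.92671
EUR→DKK→CNY→EUR: 7.27 × 0.909 × 0.14 = 0.92518
DKK→CNY→GBP→DKK: 0.909 × 0.144 × 6.81 = 0.89140
Maximum is EUR→DKK→GBP→EUR at 0.9689; no arbitrage — every cycle loses value.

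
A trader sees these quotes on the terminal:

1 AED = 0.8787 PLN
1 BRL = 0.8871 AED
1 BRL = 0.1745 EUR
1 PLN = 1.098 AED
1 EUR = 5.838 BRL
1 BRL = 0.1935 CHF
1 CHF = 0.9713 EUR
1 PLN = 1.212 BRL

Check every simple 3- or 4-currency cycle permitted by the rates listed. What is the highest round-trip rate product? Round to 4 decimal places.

CHF→EUR→BRL→CHF: 0.9713 × 5.838 × 0.1935 = 1.09723
AED→PLN→BRL→AED: 0.8787 × 1.212 × 0.8871 = 0.94475
Maximum is CHF→EUR→BRL→CHF at 1.0972; arbitrage exists.

1.0972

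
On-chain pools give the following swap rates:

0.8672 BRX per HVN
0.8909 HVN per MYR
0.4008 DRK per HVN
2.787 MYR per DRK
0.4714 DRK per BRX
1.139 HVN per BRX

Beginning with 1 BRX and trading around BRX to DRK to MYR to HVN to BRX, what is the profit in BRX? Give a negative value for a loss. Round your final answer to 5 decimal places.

1 BRX × 0.4714 = 0.4714 DRK
0.4714 DRK × 2.787 = 1.3137918 MYR
1.3137918 MYR × 0.8909 = 1.17045711462 HVN
1.17045711462 HVN × 0.8672 = 1.015020409798464 BRX
Net change: 1.015020409798464 − 1 = 0.015020409798464 BRX

0.01502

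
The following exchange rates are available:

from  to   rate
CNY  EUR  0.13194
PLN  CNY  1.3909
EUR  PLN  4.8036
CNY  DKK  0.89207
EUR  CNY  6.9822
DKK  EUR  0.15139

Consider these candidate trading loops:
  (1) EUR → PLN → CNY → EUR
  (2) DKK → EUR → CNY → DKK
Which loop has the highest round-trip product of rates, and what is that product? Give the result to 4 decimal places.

(1) 4.8036 × 1.3909 × 0.13194 = 0.88153
(2) 0.15139 × 6.9822 × 0.89207 = 0.94295
Highest is cycle (2) at 0.9429 (≤1, no arbitrage).

0.9429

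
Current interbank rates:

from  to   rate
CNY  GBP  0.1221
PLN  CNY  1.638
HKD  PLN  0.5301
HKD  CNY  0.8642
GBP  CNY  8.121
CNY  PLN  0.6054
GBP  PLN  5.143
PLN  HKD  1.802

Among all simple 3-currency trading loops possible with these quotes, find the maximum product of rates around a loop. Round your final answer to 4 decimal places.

CNY→GBP→PLN→CNY: 0.1221 × 5.143 × 1.638 = 1.02860
CNY→PLN→HKD→CNY: 0.6054 × 1.802 × 0.8642 = 0.94278
Maximum is CNY→GBP→PLN→CNY at 1.0286; arbitrage exists.

1.0286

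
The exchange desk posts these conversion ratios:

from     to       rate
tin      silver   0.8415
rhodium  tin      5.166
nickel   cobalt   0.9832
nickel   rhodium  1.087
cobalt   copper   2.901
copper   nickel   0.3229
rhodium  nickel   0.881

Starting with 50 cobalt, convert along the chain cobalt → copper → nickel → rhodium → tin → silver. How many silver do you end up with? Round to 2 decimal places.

221.32

50 cobalt × 2.901 = 145.05 copper
145.05 copper × 0.3229 = 46.836645 nickel
46.836645 nickel × 1.087 = 50.911433115 rhodium
50.911433115 rhodium × 5.166 = 263.00846347209 tin
263.00846347209 tin × 0.8415 = 221.321622011763735 silver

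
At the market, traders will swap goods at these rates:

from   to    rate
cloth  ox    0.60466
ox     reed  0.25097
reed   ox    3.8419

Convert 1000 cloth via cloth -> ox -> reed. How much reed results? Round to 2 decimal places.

1000 cloth × 0.60466 = 604.66 ox
604.66 ox × 0.25097 = 151.7515202 reed

151.75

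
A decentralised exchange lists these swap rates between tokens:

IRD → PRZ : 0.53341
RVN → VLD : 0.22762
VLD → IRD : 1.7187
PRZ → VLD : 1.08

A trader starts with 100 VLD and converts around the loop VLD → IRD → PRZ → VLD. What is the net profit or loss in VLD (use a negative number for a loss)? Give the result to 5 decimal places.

-0.98865

100 VLD × 1.7187 = 171.87 IRD
171.87 IRD × 0.53341 = 91.6771767 PRZ
91.6771767 PRZ × 1.08 = 99.011350836 VLD
Net change: 99.011350836 − 100 = -0.988649164 VLD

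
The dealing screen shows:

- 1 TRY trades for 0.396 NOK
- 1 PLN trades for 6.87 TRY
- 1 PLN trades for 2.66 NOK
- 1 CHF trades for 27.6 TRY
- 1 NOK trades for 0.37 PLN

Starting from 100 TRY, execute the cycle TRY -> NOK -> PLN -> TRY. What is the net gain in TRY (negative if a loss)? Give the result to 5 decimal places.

0.65924

100 TRY × 0.396 = 39.6 NOK
39.6 NOK × 0.37 = 14.652 PLN
14.652 PLN × 6.87 = 100.65924 TRY
Net change: 100.65924 − 100 = 0.65924 TRY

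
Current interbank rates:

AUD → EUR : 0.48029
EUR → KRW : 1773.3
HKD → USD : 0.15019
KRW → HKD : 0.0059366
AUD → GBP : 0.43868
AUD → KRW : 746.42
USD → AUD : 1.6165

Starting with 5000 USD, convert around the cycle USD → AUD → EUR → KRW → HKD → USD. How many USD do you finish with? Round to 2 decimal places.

6137.77

5000 USD × 1.6165 = 8082.5 AUD
8082.5 AUD × 0.48029 = 3881.943925 EUR
3881.943925 EUR × 1773.3 = 6883851.1622025 KRW
6883851.1622025 KRW × 0.0059366 = 40866.6708095313615 HKD
40866.6708095313615 HKD × 0.15019 = 6137.765288883515183685 USD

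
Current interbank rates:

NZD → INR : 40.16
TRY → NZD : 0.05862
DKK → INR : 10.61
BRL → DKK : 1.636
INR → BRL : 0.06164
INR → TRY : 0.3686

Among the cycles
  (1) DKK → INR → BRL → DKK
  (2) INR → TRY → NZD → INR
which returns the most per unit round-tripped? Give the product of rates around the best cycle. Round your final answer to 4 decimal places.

1.0699

(1) 10.61 × 0.06164 × 1.636 = 1.06994
(2) 0.3686 × 0.05862 × 40.16 = 0.86775
Highest is cycle (1) at 1.0699 (>1, arbitrage).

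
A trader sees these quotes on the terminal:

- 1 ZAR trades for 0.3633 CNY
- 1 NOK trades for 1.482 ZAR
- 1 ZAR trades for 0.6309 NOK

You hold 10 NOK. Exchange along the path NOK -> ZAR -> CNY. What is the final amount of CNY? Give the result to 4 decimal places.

10 NOK × 1.482 = 14.82 ZAR
14.82 ZAR × 0.3633 = 5.384106 CNY

5.3841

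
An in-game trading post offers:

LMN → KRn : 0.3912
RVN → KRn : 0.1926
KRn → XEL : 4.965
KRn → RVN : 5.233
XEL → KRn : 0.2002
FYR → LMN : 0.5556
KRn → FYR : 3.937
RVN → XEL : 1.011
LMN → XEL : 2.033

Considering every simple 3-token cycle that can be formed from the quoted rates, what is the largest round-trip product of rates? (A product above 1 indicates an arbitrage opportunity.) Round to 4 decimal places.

1.0592

KRn→RVN→XEL→KRn: 5.233 × 1.011 × 0.2002 = 1.05917
FYR→LMN→KRn→FYR: 0.5556 × 0.3912 × 3.937 = 0.85571
Maximum is KRn→RVN→XEL→KRn at 1.0592; arbitrage exists.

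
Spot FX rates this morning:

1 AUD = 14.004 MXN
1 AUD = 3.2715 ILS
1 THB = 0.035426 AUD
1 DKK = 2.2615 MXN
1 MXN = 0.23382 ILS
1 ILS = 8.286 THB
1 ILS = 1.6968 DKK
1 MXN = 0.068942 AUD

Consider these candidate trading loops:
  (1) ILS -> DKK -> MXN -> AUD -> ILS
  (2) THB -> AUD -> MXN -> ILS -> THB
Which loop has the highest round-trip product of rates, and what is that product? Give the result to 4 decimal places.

(1) 1.6968 × 2.2615 × 0.068942 × 3.2715 = 0.86548
(2) 0.035426 × 14.004 × 0.23382 × 8.286 = 0.96117
Highest is cycle (2) at 0.9612 (≤1, no arbitrage).

0.9612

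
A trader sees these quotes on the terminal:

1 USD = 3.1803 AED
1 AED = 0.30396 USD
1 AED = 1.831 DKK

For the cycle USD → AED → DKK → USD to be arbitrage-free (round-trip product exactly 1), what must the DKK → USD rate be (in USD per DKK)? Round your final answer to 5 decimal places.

Known legs of the cycle: 3.1803 × 1.831 = 5.8231293
For no arbitrage the full-cycle product must be 1, so the missing rate is 1 / 5.8231293 ≈ 0.1717290.

0.17173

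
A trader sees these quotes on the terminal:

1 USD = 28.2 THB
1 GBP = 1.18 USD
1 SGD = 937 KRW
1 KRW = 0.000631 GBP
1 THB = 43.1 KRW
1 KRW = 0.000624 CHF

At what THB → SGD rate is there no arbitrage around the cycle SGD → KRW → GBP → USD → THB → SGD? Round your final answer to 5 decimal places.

Known legs of the cycle: 937 × 0.000631 × 1.18 × 28.2 = 19.674335172
For no arbitrage the full-cycle product must be 1, so the missing rate is 1 / 19.674335172 ≈ 0.0508276.

0.05083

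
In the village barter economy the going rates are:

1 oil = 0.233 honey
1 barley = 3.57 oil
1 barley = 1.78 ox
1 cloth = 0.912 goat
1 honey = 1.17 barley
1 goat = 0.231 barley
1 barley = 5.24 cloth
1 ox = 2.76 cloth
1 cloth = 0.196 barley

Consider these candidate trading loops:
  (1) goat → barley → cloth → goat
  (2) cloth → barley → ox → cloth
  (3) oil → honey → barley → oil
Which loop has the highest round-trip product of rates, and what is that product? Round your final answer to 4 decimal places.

1.1039

(1) 0.231 × 5.24 × 0.912 = 1.10392
(2) 0.196 × 1.78 × 2.76 = 0.96291
(3) 0.233 × 1.17 × 3.57 = 0.97322
Highest is cycle (1) at 1.1039 (>1, arbitrage).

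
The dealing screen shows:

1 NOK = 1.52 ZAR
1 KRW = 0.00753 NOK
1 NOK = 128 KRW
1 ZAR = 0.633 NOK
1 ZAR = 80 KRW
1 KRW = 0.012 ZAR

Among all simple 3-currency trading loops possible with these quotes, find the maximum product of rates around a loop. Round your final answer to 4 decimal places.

ZAR→NOK→KRW→ZAR: 0.633 × 128 × 0.012 = 0.97229
ZAR→KRW→NOK→ZAR: 80 × 0.00753 × 1.52 = 0.91565
Maximum is ZAR→NOK→KRW→ZAR at 0.9723; no arbitrage — every cycle loses value.

0.9723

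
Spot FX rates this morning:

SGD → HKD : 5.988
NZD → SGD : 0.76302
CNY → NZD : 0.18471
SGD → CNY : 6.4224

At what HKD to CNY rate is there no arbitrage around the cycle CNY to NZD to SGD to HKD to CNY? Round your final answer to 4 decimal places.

1.1849

Known legs of the cycle: 0.18471 × 0.76302 × 5.988 = 0.8439332961096
For no arbitrage the full-cycle product must be 1, so the missing rate is 1 / 0.8439332961096 ≈ 1.184928.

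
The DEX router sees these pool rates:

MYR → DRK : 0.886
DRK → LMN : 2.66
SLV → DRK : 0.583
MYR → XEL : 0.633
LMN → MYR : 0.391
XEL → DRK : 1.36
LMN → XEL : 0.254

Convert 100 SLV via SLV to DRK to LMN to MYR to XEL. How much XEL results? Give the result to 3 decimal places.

100 SLV × 0.583 = 58.3 DRK
58.3 DRK × 2.66 = 155.078 LMN
155.078 LMN × 0.391 = 60.635498 MYR
60.635498 MYR × 0.633 = 38.382270234 XEL

38.382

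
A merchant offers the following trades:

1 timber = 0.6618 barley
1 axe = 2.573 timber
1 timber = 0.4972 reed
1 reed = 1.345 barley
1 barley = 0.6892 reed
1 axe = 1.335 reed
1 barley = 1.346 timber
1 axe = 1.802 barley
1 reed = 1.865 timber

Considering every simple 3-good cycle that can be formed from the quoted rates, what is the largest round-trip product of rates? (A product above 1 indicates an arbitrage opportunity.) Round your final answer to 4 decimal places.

timber→reed→barley→timber: 0.4972 × 1.345 × 1.346 = 0.90012
timber→barley→reed→timber: 0.6618 × 0.6892 × 1.865 = 0.85065
Maximum is timber→reed→barley→timber at 0.9001; no arbitrage — every cycle loses value.

0.9001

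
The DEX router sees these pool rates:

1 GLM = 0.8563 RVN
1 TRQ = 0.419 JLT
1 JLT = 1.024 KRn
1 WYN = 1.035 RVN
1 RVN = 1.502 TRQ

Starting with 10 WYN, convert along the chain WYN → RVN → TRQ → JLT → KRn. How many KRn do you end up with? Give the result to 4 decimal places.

10 WYN × 1.035 = 10.35 RVN
10.35 RVN × 1.502 = 15.5457 TRQ
15.5457 TRQ × 0.419 = 6.5136483 JLT
6.5136483 JLT × 1.024 = 6.6699758592 KRn

6.6700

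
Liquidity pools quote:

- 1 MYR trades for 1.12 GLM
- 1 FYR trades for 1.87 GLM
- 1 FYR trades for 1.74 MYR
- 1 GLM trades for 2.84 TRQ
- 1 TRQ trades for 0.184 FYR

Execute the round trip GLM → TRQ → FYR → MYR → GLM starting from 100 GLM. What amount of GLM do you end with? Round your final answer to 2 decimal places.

101.84

100 GLM × 2.84 = 284 TRQ
284 TRQ × 0.184 = 52.256 FYR
52.256 FYR × 1.74 = 90.92544 MYR
90.92544 MYR × 1.12 = 101.8364928 GLM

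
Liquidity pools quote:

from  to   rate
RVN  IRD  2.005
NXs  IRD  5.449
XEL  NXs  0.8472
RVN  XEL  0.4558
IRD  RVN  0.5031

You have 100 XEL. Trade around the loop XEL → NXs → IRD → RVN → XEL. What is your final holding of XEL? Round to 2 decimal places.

105.86

100 XEL × 0.8472 = 84.72 NXs
84.72 NXs × 5.449 = 461.63928 IRD
461.63928 IRD × 0.5031 = 232.250721768 RVN
232.250721768 RVN × 0.4558 = 105.8598789818544 XEL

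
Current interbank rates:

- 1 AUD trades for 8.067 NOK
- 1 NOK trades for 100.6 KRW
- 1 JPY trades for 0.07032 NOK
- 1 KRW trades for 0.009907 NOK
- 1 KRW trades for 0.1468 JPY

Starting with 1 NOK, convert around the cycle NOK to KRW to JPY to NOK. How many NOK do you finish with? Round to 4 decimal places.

1.0385

1 NOK × 100.6 = 100.6 KRW
100.6 KRW × 0.1468 = 14.76808 JPY
14.76808 JPY × 0.07032 = 1.0384913856 NOK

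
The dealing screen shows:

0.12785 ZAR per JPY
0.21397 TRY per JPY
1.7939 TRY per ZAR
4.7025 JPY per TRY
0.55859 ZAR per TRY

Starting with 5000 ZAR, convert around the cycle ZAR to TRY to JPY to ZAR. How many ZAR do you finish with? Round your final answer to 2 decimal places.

5000 ZAR × 1.7939 = 8969.5 TRY
8969.5 TRY × 4.7025 = 42179.07375 JPY
42179.07375 JPY × 0.12785 = 5392.5945789375 ZAR

5392.59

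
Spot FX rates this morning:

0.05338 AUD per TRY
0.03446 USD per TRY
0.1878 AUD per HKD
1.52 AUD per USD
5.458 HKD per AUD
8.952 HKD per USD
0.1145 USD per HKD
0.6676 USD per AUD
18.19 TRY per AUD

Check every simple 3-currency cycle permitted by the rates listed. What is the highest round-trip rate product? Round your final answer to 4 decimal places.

HKD→AUD→USD→HKD: 0.1878 × 0.6676 × 8.952 = 1.12236
TRY→USD→AUD→TRY: 0.03446 × 1.52 × 18.19 = 0.95278
HKD→USD→AUD→HKD: 0.1145 × 1.52 × 5.458 = 0.94991
Maximum is HKD→AUD→USD→HKD at 1.1224; arbitrage exists.

1.1224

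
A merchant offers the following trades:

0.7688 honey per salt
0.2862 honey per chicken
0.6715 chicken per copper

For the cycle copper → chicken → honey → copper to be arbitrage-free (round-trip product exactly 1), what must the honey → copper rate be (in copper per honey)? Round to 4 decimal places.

5.2034

Known legs of the cycle: 0.6715 × 0.2862 = 0.1921833
For no arbitrage the full-cycle product must be 1, so the missing rate is 1 / 0.1921833 ≈ 5.203366.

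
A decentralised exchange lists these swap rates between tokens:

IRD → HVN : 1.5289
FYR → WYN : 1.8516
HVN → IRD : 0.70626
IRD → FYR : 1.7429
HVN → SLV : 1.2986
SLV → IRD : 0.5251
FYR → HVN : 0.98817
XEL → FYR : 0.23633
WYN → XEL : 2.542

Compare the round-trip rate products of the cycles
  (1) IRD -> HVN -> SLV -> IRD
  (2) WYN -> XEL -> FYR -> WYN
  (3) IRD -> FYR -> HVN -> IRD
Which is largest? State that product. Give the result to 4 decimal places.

(1) 1.5289 × 1.2986 × 0.5251 = 1.04255
(2) 2.542 × 0.23633 × 1.8516 = 1.11235
(3) 1.7429 × 0.98817 × 0.70626 = 1.21638
Highest is cycle (3) at 1.2164 (>1, arbitrage).

1.2164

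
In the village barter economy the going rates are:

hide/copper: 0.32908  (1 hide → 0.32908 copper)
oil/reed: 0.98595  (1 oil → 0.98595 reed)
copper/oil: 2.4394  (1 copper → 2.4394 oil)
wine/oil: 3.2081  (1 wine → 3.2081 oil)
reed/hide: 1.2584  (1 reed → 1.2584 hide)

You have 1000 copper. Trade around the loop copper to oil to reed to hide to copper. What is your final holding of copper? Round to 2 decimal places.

996.00

1000 copper × 2.4394 = 2439.4 oil
2439.4 oil × 0.98595 = 2405.12643 reed
2405.12643 reed × 1.2584 = 3026.611099512 hide
3026.611099512 hide × 0.32908 = 995.99718062740896 copper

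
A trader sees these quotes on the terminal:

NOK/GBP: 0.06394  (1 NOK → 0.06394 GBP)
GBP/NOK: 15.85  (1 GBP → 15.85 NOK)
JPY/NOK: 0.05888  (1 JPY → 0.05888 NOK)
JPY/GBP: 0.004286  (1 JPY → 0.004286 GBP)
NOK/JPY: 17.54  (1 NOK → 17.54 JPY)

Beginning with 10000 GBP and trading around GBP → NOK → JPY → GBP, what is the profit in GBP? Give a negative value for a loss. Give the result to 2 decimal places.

1915.47

10000 GBP × 15.85 = 158500 NOK
158500 NOK × 17.54 = 2780090 JPY
2780090 JPY × 0.004286 = 11915.46574 GBP
Net change: 11915.46574 − 10000 = 1915.46574 GBP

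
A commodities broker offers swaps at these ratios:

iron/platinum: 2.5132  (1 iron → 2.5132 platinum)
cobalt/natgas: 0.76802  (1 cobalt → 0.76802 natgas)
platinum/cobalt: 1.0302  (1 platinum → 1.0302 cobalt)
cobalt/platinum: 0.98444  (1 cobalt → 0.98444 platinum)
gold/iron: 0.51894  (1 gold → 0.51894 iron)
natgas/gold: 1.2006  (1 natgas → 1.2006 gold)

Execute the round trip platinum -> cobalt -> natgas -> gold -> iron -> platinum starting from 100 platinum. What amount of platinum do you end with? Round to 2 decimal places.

123.89

100 platinum × 1.0302 = 103.02 cobalt
103.02 cobalt × 0.76802 = 79.1214204 natgas
79.1214204 natgas × 1.2006 = 94.99317733224 gold
94.99317733224 gold × 0.51894 = 49.2957594447926256 iron
49.2957594447926256 iron × 2.5132 = 123.89010263665282665792 platinum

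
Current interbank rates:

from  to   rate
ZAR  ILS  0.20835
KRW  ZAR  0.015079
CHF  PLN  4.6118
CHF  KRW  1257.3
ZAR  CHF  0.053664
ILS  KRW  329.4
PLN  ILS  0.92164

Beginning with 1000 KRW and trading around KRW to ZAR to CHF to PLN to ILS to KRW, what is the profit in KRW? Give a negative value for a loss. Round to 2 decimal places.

132.95

1000 KRW × 0.015079 = 15.079 ZAR
15.079 ZAR × 0.053664 = 0.809199456 CHF
0.809199456 CHF × 4.6118 = 3.7318660511808 PLN
3.7318660511808 PLN × 0.92164 = 3.439437027410272512 ILS
3.439437027410272512 ILS × 329.4 = 1132.9505568289437654528 KRW
Net change: 1132.9505568289437654528 − 1000 = 132.9505568289437654528 KRW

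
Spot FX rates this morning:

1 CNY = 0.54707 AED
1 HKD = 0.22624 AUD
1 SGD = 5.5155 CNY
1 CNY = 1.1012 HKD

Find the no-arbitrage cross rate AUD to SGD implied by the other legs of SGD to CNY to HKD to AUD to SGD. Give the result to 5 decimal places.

0.72775

Known legs of the cycle: 5.5155 × 1.1012 × 0.22624 = 1.374106784064
For no arbitrage the full-cycle product must be 1, so the missing rate is 1 / 1.374106784064 ≈ 0.7277455.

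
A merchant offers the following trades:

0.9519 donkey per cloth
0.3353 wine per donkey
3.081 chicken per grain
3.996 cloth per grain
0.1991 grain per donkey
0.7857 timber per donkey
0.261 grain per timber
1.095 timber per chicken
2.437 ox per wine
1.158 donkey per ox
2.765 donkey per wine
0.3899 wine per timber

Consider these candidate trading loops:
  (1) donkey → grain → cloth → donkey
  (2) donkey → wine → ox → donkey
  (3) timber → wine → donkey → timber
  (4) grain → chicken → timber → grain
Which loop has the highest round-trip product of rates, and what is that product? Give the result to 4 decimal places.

0.9462

(1) 0.1991 × 3.996 × 0.9519 = 0.75734
(2) 0.3353 × 2.437 × 1.158 = 0.94623
(3) 0.3899 × 2.765 × 0.7857 = 0.84704
(4) 3.081 × 1.095 × 0.261 = 0.88053
Highest is cycle (2) at 0.9462 (≤1, no arbitrage).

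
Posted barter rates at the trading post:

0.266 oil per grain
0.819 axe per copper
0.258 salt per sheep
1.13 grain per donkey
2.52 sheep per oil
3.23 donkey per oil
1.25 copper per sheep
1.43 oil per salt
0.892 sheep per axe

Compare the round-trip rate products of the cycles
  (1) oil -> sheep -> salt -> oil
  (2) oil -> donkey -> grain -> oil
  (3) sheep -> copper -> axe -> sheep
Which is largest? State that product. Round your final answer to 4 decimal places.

(1) 2.52 × 0.258 × 1.43 = 0.92973
(2) 3.23 × 1.13 × 0.266 = 0.97087
(3) 1.25 × 0.819 × 0.892 = 0.91319
Highest is cycle (2) at 0.9709 (≤1, no arbitrage).

0.9709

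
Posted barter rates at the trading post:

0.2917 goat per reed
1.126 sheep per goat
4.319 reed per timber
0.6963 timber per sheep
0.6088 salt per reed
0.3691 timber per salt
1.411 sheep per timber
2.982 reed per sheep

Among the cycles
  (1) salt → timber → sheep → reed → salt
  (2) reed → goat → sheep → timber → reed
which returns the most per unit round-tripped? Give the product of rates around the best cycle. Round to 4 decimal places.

(1) 0.3691 × 1.411 × 2.982 × 0.6088 = 0.94548
(2) 0.2917 × 1.126 × 0.6963 × 4.319 = 0.98777
Highest is cycle (2) at 0.9878 (≤1, no arbitrage).

0.9878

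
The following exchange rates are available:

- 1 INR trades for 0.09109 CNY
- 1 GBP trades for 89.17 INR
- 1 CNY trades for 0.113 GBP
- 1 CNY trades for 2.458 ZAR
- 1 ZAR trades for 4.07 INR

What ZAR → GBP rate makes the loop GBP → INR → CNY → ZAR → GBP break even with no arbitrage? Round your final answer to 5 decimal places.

Known legs of the cycle: 89.17 × 0.09109 × 2.458 = 19.9650934474
For no arbitrage the full-cycle product must be 1, so the missing rate is 1 / 19.9650934474 ≈ 0.0500874.

0.05009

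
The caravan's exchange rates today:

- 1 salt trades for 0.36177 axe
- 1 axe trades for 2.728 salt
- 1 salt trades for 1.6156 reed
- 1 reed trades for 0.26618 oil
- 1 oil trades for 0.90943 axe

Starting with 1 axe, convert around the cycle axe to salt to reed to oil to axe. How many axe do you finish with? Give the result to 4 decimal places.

1.0669

1 axe × 2.728 = 2.728 salt
2.728 salt × 1.6156 = 4.4073568 reed
4.4073568 reed × 0.26618 = 1.173150233024 oil
1.173150233024 oil × 0.90943 = 1.06689801641901632 axe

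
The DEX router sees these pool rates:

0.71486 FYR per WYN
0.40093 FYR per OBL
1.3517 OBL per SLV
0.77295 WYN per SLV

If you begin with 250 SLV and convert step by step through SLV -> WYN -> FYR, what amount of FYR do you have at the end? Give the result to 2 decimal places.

250 SLV × 0.77295 = 193.2375 WYN
193.2375 WYN × 0.71486 = 138.13775925 FYR

138.14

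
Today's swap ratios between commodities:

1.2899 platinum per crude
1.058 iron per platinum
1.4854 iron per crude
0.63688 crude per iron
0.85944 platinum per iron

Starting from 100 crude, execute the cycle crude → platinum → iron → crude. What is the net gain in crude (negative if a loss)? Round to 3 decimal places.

100 crude × 1.2899 = 128.99 platinum
128.99 platinum × 1.058 = 136.47142 iron
136.47142 iron × 0.63688 = 86.9159179696 crude
Net change: 86.9159179696 − 100 = -13.0840820304 crude

-13.084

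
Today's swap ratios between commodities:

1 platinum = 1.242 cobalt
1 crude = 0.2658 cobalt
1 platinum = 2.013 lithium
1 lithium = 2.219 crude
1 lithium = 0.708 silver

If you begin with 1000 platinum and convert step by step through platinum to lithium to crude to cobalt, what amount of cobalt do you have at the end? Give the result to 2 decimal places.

1000 platinum × 2.013 = 2013 lithium
2013 lithium × 2.219 = 4466.847 crude
4466.847 crude × 0.2658 = 1187.2879326 cobalt

1187.29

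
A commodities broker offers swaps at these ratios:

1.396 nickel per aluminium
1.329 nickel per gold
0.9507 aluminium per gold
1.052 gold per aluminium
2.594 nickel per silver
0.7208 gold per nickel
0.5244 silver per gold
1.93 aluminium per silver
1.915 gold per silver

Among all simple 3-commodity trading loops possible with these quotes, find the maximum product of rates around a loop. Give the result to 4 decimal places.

gold→silver→aluminium→gold: 0.5244 × 1.93 × 1.052 = 1.06472
nickel→gold→silver→nickel: 0.7208 × 0.5244 × 2.594 = 0.98050
nickel→gold→aluminium→nickel: 0.7208 × 0.9507 × 1.396 = 0.95663
Maximum is gold→silver→aluminium→gold at 1.0647; arbitrage exists.

1.0647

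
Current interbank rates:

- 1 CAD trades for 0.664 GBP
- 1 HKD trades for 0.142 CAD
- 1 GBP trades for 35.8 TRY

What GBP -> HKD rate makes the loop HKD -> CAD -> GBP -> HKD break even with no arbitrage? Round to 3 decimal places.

Known legs of the cycle: 0.142 × 0.664 = 0.094288
For no arbitrage the full-cycle product must be 1, so the missing rate is 1 / 0.094288 ≈ 10.60580.

10.606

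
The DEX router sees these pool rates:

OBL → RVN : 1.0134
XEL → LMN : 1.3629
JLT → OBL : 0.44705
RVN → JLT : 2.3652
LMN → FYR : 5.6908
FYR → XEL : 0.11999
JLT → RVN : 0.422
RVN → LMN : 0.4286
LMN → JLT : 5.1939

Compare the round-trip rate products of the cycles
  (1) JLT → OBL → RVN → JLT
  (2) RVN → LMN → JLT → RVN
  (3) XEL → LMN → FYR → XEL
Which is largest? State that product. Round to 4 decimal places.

1.0715

(1) 0.44705 × 1.0134 × 2.3652 = 1.07153
(2) 0.4286 × 5.1939 × 0.422 = 0.93942
(3) 1.3629 × 5.6908 × 0.11999 = 0.93064
Highest is cycle (1) at 1.0715 (>1, arbitrage).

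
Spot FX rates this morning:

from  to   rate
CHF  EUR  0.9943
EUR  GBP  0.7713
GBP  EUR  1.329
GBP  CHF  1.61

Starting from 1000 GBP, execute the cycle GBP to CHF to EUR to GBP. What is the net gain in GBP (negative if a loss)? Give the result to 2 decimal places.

1000 GBP × 1.61 = 1610 CHF
1610 CHF × 0.9943 = 1600.823 EUR
1600.823 EUR × 0.7713 = 1234.7147799 GBP
Net change: 1234.7147799 − 1000 = 234.7147799 GBP

234.71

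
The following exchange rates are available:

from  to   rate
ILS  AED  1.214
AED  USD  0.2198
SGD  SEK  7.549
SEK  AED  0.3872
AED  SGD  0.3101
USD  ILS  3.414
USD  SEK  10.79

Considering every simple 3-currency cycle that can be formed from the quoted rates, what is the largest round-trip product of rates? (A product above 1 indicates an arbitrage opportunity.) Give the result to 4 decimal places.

0.9183

USD→SEK→AED→USD: 10.79 × 0.3872 × 0.2198 = 0.91830
USD→ILS→AED→USD: 3.414 × 1.214 × 0.2198 = 0.91098
SGD→SEK→AED→SGD: 7.549 × 0.3872 × 0.3101 = 0.90641
Maximum is USD→SEK→AED→USD at 0.9183; no arbitrage — every cycle loses value.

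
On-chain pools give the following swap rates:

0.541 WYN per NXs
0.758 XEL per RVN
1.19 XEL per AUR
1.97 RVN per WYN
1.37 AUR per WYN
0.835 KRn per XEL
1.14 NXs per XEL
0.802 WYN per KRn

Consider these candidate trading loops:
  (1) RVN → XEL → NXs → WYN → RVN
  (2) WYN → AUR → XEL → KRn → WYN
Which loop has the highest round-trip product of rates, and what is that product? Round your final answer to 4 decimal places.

(1) 0.758 × 1.14 × 0.541 × 1.97 = 0.92095
(2) 1.37 × 1.19 × 0.835 × 0.802 = 1.09176
Highest is cycle (2) at 1.0918 (>1, arbitrage).

1.0918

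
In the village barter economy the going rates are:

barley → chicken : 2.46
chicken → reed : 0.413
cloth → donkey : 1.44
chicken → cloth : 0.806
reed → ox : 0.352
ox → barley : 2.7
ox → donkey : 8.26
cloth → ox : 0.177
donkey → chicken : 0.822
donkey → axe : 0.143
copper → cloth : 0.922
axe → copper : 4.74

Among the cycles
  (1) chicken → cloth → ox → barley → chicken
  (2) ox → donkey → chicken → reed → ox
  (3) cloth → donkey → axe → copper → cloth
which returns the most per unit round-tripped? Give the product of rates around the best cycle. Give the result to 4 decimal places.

0.9871

(1) 0.806 × 0.177 × 2.7 × 2.46 = 0.94756
(2) 8.26 × 0.822 × 0.413 × 0.352 = 0.98706
(3) 1.44 × 0.143 × 4.74 × 0.922 = 0.89993
Highest is cycle (2) at 0.9871 (≤1, no arbitrage).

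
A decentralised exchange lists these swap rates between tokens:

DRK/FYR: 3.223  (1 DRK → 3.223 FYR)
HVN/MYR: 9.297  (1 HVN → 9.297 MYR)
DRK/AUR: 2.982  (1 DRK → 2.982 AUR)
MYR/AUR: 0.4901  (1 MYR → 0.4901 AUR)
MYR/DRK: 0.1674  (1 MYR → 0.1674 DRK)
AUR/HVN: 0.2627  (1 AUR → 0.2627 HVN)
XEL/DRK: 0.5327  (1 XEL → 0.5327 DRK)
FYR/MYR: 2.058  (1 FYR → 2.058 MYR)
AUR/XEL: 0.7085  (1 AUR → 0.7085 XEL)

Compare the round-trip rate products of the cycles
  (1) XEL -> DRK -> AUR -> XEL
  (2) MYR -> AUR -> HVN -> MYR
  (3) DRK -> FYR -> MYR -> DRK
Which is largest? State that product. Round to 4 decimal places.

1.1970

(1) 0.5327 × 2.982 × 0.7085 = 1.12546
(2) 0.4901 × 0.2627 × 9.297 = 1.19698
(3) 3.223 × 2.058 × 0.1674 = 1.11035
Highest is cycle (2) at 1.1970 (>1, arbitrage).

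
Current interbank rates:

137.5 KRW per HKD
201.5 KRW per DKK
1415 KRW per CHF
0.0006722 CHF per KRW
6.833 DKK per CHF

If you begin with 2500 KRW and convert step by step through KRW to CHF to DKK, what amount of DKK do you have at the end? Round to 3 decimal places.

11.483

2500 KRW × 0.0006722 = 1.6805 CHF
1.6805 CHF × 6.833 = 11.4828565 DKK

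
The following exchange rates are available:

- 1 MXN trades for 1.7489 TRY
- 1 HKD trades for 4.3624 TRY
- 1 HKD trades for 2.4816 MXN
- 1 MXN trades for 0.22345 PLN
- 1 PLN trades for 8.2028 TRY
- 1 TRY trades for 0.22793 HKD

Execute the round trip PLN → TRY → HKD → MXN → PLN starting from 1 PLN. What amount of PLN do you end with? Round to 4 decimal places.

1.0368

1 PLN × 8.2028 = 8.2028 TRY
8.2028 TRY × 0.22793 = 1.869664204 HKD
1.869664204 HKD × 2.4816 = 4.6397586886464 MXN
4.6397586886464 MXN × 0.22345 = 1.03675407897803808 PLN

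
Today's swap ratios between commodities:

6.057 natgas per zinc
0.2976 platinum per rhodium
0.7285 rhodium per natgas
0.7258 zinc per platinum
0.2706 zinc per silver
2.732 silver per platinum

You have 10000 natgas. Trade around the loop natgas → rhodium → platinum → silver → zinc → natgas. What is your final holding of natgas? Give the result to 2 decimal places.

9707.97

10000 natgas × 0.7285 = 7285 rhodium
7285 rhodium × 0.2976 = 2168.016 platinum
2168.016 platinum × 2.732 = 5923.019712 silver
5923.019712 silver × 0.2706 = 1602.7691340672 zinc
1602.7691340672 zinc × 6.057 = 9707.9726450450304 natgas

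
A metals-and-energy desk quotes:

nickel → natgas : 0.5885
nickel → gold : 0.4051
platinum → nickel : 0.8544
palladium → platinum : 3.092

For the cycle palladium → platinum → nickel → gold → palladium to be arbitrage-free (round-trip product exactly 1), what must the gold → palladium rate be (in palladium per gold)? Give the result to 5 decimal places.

Known legs of the cycle: 3.092 × 0.8544 × 0.4051 = 1.07019512448
For no arbitrage the full-cycle product must be 1, so the missing rate is 1 / 1.07019512448 ≈ 0.9344090.

0.93441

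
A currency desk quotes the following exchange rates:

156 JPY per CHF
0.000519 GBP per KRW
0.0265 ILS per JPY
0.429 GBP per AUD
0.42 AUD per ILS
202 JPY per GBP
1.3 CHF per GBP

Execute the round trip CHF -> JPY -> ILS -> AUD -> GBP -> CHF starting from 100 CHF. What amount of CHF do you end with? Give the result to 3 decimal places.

100 CHF × 156 = 15600 JPY
15600 JPY × 0.0265 = 413.4 ILS
413.4 ILS × 0.42 = 173.628 AUD
173.628 AUD × 0.429 = 74.486412 GBP
74.486412 GBP × 1.3 = 96.8323356 CHF

96.832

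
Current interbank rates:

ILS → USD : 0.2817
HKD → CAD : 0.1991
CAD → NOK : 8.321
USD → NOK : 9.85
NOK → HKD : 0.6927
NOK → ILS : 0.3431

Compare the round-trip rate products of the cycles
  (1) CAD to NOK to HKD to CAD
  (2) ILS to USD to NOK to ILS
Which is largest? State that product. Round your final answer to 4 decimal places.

(1) 8.321 × 0.6927 × 0.1991 = 1.14760
(2) 0.2817 × 9.85 × 0.3431 = 0.95202
Highest is cycle (1) at 1.1476 (>1, arbitrage).

1.1476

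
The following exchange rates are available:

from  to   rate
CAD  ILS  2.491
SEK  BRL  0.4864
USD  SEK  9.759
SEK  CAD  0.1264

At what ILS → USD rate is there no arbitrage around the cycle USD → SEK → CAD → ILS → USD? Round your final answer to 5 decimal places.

Known legs of the cycle: 9.759 × 0.1264 × 2.491 = 3.0727421616
For no arbitrage the full-cycle product must be 1, so the missing rate is 1 / 3.0727421616 ≈ 0.3254422.

0.32544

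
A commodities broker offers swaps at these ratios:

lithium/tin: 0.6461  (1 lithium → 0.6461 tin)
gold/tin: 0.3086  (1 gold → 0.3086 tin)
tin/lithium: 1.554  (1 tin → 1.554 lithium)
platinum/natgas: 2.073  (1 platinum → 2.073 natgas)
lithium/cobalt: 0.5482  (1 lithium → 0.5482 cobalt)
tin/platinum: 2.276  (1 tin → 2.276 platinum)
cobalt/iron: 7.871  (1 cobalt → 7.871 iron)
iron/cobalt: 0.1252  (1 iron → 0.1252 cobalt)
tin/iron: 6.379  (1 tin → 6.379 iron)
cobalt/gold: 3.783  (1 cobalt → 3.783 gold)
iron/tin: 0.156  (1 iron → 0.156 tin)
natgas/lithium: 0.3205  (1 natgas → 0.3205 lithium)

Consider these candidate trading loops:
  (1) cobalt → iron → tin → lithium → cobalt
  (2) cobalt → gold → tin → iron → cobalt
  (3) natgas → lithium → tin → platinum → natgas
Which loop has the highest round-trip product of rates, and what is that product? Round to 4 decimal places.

(1) 7.871 × 0.156 × 1.554 × 0.5482 = 1.04603
(2) 3.783 × 0.3086 × 6.379 × 0.1252 = 0.93237
(3) 0.3205 × 0.6461 × 2.276 × 2.073 = 0.97701
Highest is cycle (1) at 1.0460 (>1, arbitrage).

1.0460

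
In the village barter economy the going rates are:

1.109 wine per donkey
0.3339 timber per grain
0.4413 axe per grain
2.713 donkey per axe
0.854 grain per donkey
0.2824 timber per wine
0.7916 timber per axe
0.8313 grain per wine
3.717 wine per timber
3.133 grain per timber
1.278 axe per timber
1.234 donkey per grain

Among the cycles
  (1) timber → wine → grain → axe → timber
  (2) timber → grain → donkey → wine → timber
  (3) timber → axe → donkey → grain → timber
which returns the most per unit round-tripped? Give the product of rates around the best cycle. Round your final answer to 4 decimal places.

1.2108

(1) 3.717 × 0.8313 × 0.4413 × 0.7916 = 1.07942
(2) 3.133 × 1.234 × 1.109 × 0.2824 = 1.21080
(3) 1.278 × 2.713 × 0.854 × 0.3339 = 0.98868
Highest is cycle (2) at 1.2108 (>1, arbitrage).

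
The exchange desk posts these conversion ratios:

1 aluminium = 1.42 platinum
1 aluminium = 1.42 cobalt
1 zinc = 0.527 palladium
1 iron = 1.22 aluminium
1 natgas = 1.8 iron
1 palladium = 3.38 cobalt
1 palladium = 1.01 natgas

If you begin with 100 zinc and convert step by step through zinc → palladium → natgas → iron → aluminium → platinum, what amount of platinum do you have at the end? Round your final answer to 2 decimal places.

165.98

100 zinc × 0.527 = 52.7 palladium
52.7 palladium × 1.01 = 53.227 natgas
53.227 natgas × 1.8 = 95.8086 iron
95.8086 iron × 1.22 = 116.886492 aluminium
116.886492 aluminium × 1.42 = 165.97881864 platinum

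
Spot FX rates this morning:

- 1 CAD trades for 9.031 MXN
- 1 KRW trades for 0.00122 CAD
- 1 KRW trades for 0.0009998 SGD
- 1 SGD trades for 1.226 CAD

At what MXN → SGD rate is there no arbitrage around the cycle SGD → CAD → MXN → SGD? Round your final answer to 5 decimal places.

0.09032

Known legs of the cycle: 1.226 × 9.031 = 11.072006
For no arbitrage the full-cycle product must be 1, so the missing rate is 1 / 11.072006 ≈ 0.0903179.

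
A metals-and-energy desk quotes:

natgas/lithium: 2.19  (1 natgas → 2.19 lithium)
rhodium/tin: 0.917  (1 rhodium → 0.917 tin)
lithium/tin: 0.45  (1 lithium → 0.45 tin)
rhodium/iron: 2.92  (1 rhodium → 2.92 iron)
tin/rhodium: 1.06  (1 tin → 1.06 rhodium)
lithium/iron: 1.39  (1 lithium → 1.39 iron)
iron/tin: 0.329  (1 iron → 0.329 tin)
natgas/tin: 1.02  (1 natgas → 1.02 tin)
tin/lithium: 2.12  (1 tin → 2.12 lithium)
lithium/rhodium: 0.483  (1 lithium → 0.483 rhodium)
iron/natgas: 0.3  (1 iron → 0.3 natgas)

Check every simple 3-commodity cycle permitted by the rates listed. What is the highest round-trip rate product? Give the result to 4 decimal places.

tin→rhodium→iron→tin: 1.06 × 2.92 × 0.329 = 1.01832
tin→lithium→iron→tin: 2.12 × 1.39 × 0.329 = 0.96950
tin→lithium→rhodium→tin: 2.12 × 0.483 × 0.917 = 0.93897
natgas→lithium→iron→natgas: 2.19 × 1.39 × 0.3 = 0.91323
Maximum is tin→rhodium→iron→tin at 1.0183; arbitrage exists.

1.0183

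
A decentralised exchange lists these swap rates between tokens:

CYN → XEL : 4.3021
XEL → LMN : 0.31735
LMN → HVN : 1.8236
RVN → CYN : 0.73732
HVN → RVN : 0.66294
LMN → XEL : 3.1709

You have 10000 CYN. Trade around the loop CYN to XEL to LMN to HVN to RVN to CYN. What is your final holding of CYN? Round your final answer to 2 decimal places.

12169.67

10000 CYN × 4.3021 = 43021 XEL
43021 XEL × 0.31735 = 13652.71435 LMN
13652.71435 LMN × 1.8236 = 24897.08988866 HVN
24897.08988866 HVN × 0.66294 = 16505.2767707882604 RVN
16505.2767707882604 RVN × 0.73732 = 12169.670668637600158128 CYN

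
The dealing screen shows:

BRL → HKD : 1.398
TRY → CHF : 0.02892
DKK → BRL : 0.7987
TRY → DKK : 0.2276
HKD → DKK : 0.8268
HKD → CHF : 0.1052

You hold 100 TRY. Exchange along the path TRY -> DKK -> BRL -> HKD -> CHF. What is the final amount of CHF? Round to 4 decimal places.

2.6735

100 TRY × 0.2276 = 22.76 DKK
22.76 DKK × 0.7987 = 18.178412 BRL
18.178412 BRL × 1.398 = 25.413419976 HKD
25.413419976 HKD × 0.1052 = 2.6734917814752 CHF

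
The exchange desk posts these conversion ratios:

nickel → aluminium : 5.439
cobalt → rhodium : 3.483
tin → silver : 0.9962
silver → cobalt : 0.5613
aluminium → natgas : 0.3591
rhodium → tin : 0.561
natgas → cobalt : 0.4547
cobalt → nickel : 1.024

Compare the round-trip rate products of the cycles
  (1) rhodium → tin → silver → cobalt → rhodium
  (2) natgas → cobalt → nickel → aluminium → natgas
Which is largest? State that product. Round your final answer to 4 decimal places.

1.0926

(1) 0.561 × 0.9962 × 0.5613 × 3.483 = 1.09259
(2) 0.4547 × 1.024 × 5.439 × 0.3591 = 0.90941
Highest is cycle (1) at 1.0926 (>1, arbitrage).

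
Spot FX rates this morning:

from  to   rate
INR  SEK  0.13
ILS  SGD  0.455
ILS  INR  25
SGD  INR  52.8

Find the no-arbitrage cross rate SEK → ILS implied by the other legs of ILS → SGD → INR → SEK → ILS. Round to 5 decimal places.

Known legs of the cycle: 0.455 × 52.8 × 0.13 = 3.12312
For no arbitrage the full-cycle product must be 1, so the missing rate is 1 / 3.12312 ≈ 0.3201926.

0.32019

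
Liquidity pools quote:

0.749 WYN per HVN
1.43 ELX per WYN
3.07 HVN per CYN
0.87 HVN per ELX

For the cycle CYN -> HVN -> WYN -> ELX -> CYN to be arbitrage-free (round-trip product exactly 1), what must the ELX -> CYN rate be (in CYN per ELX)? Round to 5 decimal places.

Known legs of the cycle: 3.07 × 0.749 × 1.43 = 3.2881849
For no arbitrage the full-cycle product must be 1, so the missing rate is 1 / 3.2881849 ≈ 0.3041192.

0.30412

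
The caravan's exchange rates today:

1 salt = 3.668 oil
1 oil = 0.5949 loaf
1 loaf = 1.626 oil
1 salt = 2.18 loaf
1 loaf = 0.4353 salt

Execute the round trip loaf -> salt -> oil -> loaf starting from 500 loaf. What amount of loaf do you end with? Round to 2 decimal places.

500 loaf × 0.4353 = 217.65 salt
217.65 salt × 3.668 = 798.3402 oil
798.3402 oil × 0.5949 = 474.93258498 loaf

474.93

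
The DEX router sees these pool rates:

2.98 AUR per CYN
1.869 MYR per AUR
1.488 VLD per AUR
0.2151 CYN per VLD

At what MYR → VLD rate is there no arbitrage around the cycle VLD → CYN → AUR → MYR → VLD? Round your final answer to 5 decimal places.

Known legs of the cycle: 0.2151 × 2.98 × 1.869 = 1.198025262
For no arbitrage the full-cycle product must be 1, so the missing rate is 1 / 1.198025262 ≈ 0.8347069.

0.83471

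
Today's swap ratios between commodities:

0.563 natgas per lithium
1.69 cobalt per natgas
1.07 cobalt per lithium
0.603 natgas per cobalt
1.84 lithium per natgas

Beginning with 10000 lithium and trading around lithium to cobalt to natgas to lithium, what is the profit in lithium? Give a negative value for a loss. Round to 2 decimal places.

1871.86

10000 lithium × 1.07 = 10700 cobalt
10700 cobalt × 0.603 = 6452.1 natgas
6452.1 natgas × 1.84 = 11871.864 lithium
Net change: 11871.864 − 10000 = 1871.864 lithium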